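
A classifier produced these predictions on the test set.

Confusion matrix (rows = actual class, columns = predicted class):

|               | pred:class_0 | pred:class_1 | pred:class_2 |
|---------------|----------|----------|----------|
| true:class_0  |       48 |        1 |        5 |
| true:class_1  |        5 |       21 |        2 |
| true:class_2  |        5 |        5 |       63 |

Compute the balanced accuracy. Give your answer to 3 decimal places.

Balanced accuracy = mean of per-class recall.
  class_0: recall = 48/54 = 0.8889
  class_1: recall = 21/28 = 0.7500
  class_2: recall = 63/73 = 0.8630
Mean = (0.8889 + 0.7500 + 0.8630) / 3 = 0.834

0.834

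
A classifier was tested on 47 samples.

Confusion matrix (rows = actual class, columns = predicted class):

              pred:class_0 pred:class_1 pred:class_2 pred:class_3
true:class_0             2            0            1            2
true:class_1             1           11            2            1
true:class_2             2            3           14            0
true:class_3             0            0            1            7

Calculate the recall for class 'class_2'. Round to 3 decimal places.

0.737

Take TP from the diagonal, FP from the rest of the 'class_2' prediction marginal, FN from the rest of the 'class_2' actual marginal.
recall = TP/(TP+FN).
class_2: TP=14, FN=2+3+0=5 → 14/19 = 0.7368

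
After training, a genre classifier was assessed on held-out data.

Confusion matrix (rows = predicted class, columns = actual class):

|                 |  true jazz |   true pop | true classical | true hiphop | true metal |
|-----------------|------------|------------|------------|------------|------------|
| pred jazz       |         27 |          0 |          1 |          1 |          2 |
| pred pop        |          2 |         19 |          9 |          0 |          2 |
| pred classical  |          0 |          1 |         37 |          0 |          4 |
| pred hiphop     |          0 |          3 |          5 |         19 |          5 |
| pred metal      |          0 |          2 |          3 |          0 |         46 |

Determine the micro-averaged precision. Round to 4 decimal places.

0.7872

Micro-averaging pools counts across classes: ΣTP=148, ΣFP=40, ΣFN=40.
Micro-precision = TP/(TP+FP) on pooled counts = 0.7872 (equals overall accuracy in single-label multiclass).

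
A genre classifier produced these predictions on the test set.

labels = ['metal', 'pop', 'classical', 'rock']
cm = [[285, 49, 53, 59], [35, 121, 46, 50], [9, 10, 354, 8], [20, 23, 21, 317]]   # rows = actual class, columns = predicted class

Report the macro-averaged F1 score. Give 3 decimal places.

Per-class F1 score (2·TP/(2·TP+FP+FN)):
  metal: TP=285, FP=35+9+20=64, FN=49+53+59=161 → 570/795 = 0.7170
  pop: TP=121, FP=49+10+23=82, FN=35+46+50=131 → 242/455 = 0.5319
  classical: TP=354, FP=53+46+21=120, FN=9+10+8=27 → 708/855 = 0.8281
  rock: TP=317, FP=59+50+8=117, FN=20+23+21=64 → 634/815 = 0.7779
Macro-F1 score = mean = (0.7170 + 0.5319 + 0.8281 + 0.7779) / 4 = 0.714

0.714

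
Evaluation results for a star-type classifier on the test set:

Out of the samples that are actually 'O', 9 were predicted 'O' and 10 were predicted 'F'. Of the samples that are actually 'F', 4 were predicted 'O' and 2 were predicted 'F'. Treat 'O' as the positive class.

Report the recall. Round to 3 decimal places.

0.474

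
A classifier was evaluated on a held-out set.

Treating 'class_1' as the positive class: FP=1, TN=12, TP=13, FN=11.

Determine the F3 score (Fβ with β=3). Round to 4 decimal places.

0.5652

Fβ = (1+β²)·TP / ((1+β²)·TP + β²·FN + FP), with β²=9
= 10·13 / (10·13 + 9·11 + 1) = 0.5652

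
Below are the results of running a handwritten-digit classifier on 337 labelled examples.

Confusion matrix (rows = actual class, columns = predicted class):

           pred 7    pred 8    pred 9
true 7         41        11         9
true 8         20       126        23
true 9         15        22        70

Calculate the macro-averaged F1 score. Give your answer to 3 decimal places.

0.679

Per-class F1 score (2·TP/(2·TP+FP+FN)):
  7: TP=41, FP=20+15=35, FN=11+9=20 → 82/137 = 0.5985
  8: TP=126, FP=11+22=33, FN=20+23=43 → 252/328 = 0.7683
  9: TP=70, FP=9+23=32, FN=15+22=37 → 140/209 = 0.6699
Macro-F1 score = mean = (0.5985 + 0.7683 + 0.6699) / 3 = 0.679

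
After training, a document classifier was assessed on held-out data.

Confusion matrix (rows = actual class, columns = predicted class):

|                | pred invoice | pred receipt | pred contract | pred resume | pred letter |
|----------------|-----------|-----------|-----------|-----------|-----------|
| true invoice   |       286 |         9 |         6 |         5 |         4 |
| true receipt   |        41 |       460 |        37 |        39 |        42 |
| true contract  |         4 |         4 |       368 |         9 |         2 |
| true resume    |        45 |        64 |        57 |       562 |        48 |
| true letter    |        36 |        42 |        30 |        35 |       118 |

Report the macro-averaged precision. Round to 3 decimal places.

0.729

Per-class precision (TP/(TP+FP)):
  invoice: TP=286, FP=41+4+45+36=126 → 286/412 = 0.6942
  receipt: TP=460, FP=9+4+64+42=119 → 460/579 = 0.7945
  contract: TP=368, FP=6+37+57+30=130 → 368/498 = 0.7390
  resume: TP=562, FP=5+39+9+35=88 → 562/650 = 0.8646
  letter: TP=118, FP=4+42+2+48=96 → 118/214 = 0.5514
Macro-precision = mean = (0.6942 + 0.7945 + 0.7390 + 0.8646 + 0.5514) / 5 = 0.729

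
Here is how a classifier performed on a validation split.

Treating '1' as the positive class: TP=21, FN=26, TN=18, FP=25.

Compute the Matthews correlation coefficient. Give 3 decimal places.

-0.134

MCC = (TP·TN − FP·FN) / √((TP+FP)(TP+FN)(TN+FP)(TN+FN))
Numerator = 21·18 − 25·26 = -272
Denominator = √(46·47·43·44) = √4090504 = 2022.4994
MCC = -272 / 2022.4994 = -0.134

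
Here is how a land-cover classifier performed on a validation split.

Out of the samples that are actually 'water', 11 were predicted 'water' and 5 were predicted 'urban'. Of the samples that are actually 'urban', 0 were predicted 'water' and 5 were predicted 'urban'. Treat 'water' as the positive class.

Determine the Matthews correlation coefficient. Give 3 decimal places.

MCC = (TP·TN − FP·FN) / √((TP+FP)(TP+FN)(TN+FP)(TN+FN))
Numerator = 11·5 − 0·5 = 55
Denominator = √(11·16·5·10) = √8800 = 93.8083
MCC = 55 / 93.8083 = 0.586

0.586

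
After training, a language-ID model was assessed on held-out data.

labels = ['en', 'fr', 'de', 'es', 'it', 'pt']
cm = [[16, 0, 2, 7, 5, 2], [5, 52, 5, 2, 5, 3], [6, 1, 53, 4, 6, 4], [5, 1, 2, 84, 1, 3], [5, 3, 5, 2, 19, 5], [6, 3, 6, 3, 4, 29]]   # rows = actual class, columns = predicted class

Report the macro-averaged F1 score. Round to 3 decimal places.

Per-class F1 score (2·TP/(2·TP+FP+FN)):
  en: TP=16, FP=5+6+5+5+6=27, FN=0+2+7+5+2=16 → 32/75 = 0.4267
  fr: TP=52, FP=0+1+1+3+3=8, FN=5+5+2+5+3=20 → 104/132 = 0.7879
  de: TP=53, FP=2+5+2+5+6=20, FN=6+1+4+6+4=21 → 106/147 = 0.7211
  es: TP=84, FP=7+2+4+2+3=18, FN=5+1+2+1+3=12 → 168/198 = 0.8485
  it: TP=19, FP=5+5+6+1+4=21, FN=5+3+5+2+5=20 → 38/79 = 0.4810
  pt: TP=29, FP=2+3+4+3+5=17, FN=6+3+6+3+4=22 → 58/97 = 0.5979
Macro-F1 score = mean = (0.4267 + 0.7879 + 0.7211 + 0.8485 + 0.4810 + 0.5979) / 6 = 0.644

0.644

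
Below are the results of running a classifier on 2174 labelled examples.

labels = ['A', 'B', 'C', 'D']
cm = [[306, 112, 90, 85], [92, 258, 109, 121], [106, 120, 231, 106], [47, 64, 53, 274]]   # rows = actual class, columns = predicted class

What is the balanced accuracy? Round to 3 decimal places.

Balanced accuracy = mean of per-class recall.
  A: recall = 306/593 = 0.5160
  B: recall = 258/580 = 0.4448
  C: recall = 231/563 = 0.4103
  D: recall = 274/438 = 0.6256
Mean = (0.5160 + 0.4448 + 0.4103 + 0.6256) / 4 = 0.499

0.499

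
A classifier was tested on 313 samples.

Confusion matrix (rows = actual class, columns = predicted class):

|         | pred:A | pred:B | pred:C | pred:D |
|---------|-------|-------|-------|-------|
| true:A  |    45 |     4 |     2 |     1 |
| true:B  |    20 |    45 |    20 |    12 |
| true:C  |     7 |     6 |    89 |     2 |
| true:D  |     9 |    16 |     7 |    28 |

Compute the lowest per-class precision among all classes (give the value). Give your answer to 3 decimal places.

0.556

Per-class precision (TP/(TP+FP)):
  A: TP=45, FP=20+7+9=36 → 45/81 = 0.5556
  B: TP=45, FP=4+6+16=26 → 45/71 = 0.6338
  C: TP=89, FP=2+20+7=29 → 89/118 = 0.7542
  D: TP=28, FP=1+12+2=15 → 28/43 = 0.6512
Lowest is class 'A' with precision = 0.556.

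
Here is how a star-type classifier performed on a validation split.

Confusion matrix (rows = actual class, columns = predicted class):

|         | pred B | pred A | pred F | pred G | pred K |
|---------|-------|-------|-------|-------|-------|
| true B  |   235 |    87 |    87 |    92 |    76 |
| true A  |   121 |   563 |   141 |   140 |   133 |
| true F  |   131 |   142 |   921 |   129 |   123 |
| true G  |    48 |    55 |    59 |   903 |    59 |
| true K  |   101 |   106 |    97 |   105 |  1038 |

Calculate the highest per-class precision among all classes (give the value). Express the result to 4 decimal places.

Per-class precision (TP/(TP+FP)):
  B: TP=235, FP=121+131+48+101=401 → 235/636 = 0.36950
  A: TP=563, FP=87+142+55+106=390 → 563/953 = 0.59077
  F: TP=921, FP=87+141+59+97=384 → 921/1305 = 0.70575
  G: TP=903, FP=92+140+129+105=466 → 903/1369 = 0.65961
  K: TP=1038, FP=76+133+123+59=391 → 1038/1429 = 0.72638
Highest is class 'K' with precision = 0.7264.

0.7264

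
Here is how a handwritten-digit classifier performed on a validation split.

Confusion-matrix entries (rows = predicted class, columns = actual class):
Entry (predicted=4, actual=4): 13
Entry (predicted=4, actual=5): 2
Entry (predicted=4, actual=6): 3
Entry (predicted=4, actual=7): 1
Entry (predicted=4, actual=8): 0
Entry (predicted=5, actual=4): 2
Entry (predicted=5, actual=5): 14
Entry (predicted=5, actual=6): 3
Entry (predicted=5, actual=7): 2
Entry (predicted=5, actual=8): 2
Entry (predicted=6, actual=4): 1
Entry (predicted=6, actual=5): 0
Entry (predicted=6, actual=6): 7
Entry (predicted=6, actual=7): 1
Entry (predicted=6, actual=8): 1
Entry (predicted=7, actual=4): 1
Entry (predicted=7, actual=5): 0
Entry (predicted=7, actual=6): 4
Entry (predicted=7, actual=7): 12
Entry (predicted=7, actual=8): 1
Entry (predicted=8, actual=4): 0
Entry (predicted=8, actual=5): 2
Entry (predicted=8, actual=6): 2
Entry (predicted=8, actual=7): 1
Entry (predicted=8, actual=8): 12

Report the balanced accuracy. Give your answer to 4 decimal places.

Balanced accuracy = mean of per-class recall.
  4: recall = 13/17 = 0.76471
  5: recall = 14/18 = 0.77778
  6: recall = 7/19 = 0.36842
  7: recall = 12/17 = 0.70588
  8: recall = 12/16 = 0.75000
Mean = (0.76471 + 0.77778 + 0.36842 + 0.70588 + 0.75000) / 5 = 0.6734

0.6734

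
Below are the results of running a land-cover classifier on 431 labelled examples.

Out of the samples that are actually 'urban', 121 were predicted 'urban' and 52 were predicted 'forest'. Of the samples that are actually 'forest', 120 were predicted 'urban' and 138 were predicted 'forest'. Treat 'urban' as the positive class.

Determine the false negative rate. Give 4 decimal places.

0.3006

FNR = FN/(FN+TP) = 52/(52+121) = 0.3006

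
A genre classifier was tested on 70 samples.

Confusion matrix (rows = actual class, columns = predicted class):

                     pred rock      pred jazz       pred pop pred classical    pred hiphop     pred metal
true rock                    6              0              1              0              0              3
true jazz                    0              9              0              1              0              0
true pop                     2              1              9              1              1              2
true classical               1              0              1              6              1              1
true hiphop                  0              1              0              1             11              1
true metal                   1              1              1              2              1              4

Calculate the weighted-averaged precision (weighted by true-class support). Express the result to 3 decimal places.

Per-class precision (TP/(TP+FP)):
  rock: TP=6, FP=0+2+1+0+1=4 → 6/10 = 0.6000
  jazz: TP=9, FP=0+1+0+1+1=3 → 9/12 = 0.7500
  pop: TP=9, FP=1+0+1+0+1=3 → 9/12 = 0.7500
  classical: TP=6, FP=0+1+1+1+2=5 → 6/11 = 0.5455
  hiphop: TP=11, FP=0+0+1+1+1=3 → 11/14 = 0.7857
  metal: TP=4, FP=3+0+2+1+1=7 → 4/11 = 0.3636
Weighted-precision = Σ (supportᵢ/N)·precisionᵢ with N=70: (10/70)·0.6000 + (10/70)·0.7500 + (16/70)·0.7500 + (10/70)·0.5455 + (14/70)·0.7857 + (10/70)·0.3636 = 0.651

0.651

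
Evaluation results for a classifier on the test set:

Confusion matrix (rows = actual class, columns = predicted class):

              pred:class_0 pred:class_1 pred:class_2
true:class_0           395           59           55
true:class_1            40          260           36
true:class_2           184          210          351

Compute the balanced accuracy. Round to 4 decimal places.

0.6737

Balanced accuracy = mean of per-class recall.
  class_0: recall = 395/509 = 0.77603
  class_1: recall = 260/336 = 0.77381
  class_2: recall = 351/745 = 0.47114
Mean = (0.77603 + 0.77381 + 0.47114) / 3 = 0.6737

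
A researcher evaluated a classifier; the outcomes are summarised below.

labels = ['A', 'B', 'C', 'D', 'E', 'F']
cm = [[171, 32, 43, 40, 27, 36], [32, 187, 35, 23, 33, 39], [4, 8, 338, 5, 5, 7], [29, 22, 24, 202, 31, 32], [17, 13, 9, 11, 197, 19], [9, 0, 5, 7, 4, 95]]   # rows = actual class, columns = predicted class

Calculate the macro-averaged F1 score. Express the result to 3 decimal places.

Per-class F1 score (2·TP/(2·TP+FP+FN)):
  A: TP=171, FP=32+4+29+17+9=91, FN=32+43+40+27+36=178 → 342/611 = 0.5597
  B: TP=187, FP=32+8+22+13+0=75, FN=32+35+23+33+39=162 → 374/611 = 0.6121
  C: TP=338, FP=43+35+24+9+5=116, FN=4+8+5+5+7=29 → 676/821 = 0.8234
  D: TP=202, FP=40+23+5+11+7=86, FN=29+22+24+31+32=138 → 404/628 = 0.6433
  E: TP=197, FP=27+33+5+31+4=100, FN=17+13+9+11+19=69 → 394/563 = 0.6998
  F: TP=95, FP=36+39+7+32+19=133, FN=9+0+5+7+4=25 → 190/348 = 0.5460
Macro-F1 score = mean = (0.5597 + 0.6121 + 0.8234 + 0.6433 + 0.6998 + 0.5460) / 6 = 0.647

0.647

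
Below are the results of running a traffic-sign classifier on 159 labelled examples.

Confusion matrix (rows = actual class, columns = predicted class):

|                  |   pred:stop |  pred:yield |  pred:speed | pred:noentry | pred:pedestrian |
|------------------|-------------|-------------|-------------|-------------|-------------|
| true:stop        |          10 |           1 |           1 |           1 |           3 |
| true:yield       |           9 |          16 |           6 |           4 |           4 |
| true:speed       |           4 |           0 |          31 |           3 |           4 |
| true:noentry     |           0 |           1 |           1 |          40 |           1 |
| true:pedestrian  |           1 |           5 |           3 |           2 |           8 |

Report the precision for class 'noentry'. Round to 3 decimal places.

0.800

One-vs-rest for 'noentry': TP = diagonal; FP = other classes predicted 'noentry'; FN = 'noentry' predicted as other.
precision = TP/(TP+FP).
noentry: TP=40, FP=1+4+3+2=10 → 40/50 = 0.8000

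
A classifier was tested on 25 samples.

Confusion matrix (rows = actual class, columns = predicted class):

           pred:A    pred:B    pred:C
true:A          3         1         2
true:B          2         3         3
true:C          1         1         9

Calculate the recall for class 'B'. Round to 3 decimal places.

Treat 'B' as positive and all other classes as negative.
recall = TP/(TP+FN).
B: TP=3, FN=2+3=5 → 3/8 = 0.3750

0.375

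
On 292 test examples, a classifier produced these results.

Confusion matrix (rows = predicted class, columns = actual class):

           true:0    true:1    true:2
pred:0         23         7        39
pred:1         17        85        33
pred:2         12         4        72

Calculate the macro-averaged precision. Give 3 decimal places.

0.594

Per-class precision (TP/(TP+FP)):
  0: TP=23, FP=7+39=46 → 23/69 = 0.3333
  1: TP=85, FP=17+33=50 → 85/135 = 0.6296
  2: TP=72, FP=12+4=16 → 72/88 = 0.8182
Macro-precision = mean = (0.3333 + 0.6296 + 0.8182) / 3 = 0.594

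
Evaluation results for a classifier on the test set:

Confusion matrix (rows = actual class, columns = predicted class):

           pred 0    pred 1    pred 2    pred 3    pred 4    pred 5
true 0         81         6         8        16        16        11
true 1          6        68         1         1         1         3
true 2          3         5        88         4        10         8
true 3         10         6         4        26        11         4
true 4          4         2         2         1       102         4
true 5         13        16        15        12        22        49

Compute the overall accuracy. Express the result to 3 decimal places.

Accuracy = trace / total = (81+68+88+26+102+49=414) / 639 = 414/639 = 0.648

0.648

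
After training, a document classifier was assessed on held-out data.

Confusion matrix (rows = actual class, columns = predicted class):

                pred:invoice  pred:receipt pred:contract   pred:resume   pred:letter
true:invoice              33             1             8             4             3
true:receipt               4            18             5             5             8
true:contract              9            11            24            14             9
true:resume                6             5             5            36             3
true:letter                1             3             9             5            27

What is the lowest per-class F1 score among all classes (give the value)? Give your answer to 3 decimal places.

0.407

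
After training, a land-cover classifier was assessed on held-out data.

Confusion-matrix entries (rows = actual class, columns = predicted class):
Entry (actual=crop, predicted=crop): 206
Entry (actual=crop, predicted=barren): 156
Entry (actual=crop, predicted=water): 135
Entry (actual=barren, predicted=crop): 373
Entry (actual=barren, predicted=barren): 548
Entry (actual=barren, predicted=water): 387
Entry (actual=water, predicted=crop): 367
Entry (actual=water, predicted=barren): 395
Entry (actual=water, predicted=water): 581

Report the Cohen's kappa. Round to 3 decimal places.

Observed agreement pₒ = trace/N = 1335/3148 = 0.4241
Expected agreement pₑ = Σ (rowᵢ·colᵢ)/N² = (497·946 + 1308·1099 + 1343·1103)/3148² = 0.3420
κ = (pₒ − pₑ)/(1 − pₑ) = (0.4241 − 0.3420)/(1 − 0.3420) = 0.125

0.125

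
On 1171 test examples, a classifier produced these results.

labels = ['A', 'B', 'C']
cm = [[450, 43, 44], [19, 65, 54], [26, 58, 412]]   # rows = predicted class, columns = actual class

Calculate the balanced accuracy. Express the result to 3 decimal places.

Balanced accuracy = mean of per-class recall.
  A: recall = 450/495 = 0.9091
  B: recall = 65/166 = 0.3916
  C: recall = 412/510 = 0.8078
Mean = (0.9091 + 0.3916 + 0.8078) / 3 = 0.703

0.703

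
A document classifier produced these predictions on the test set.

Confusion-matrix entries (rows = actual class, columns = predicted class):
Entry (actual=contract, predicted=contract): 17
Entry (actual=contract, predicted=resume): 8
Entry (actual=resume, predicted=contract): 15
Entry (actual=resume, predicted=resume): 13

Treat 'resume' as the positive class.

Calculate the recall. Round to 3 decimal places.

Recall = TP/(TP+FN) = 13/(13+15) = 13/28 = 0.464

0.464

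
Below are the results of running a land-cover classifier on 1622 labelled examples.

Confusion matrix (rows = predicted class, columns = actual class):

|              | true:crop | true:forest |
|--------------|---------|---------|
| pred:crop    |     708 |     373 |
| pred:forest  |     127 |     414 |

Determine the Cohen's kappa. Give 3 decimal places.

0.377

Observed agreement pₒ = trace/N = 1122/1622 = 0.6917
Expected agreement pₑ = Σ (rowᵢ·colᵢ)/N² = (835·1081 + 787·541)/1622² = 0.5049
κ = (pₒ − pₑ)/(1 − pₑ) = (0.6917 − 0.5049)/(1 − 0.5049) = 0.377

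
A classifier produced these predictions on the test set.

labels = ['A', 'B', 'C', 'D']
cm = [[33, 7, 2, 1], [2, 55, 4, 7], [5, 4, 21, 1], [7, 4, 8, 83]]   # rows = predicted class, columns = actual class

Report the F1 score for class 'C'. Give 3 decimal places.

0.636

Treat 'C' as positive and all other classes as negative.
F1 score = 2·TP/(2·TP+FP+FN).
C: TP=21, FP=5+4+1=10, FN=2+4+8=14 → 42/66 = 0.6364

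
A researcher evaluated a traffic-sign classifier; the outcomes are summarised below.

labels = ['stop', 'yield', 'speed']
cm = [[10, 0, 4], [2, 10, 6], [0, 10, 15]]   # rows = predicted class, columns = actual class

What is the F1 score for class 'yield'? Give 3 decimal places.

0.526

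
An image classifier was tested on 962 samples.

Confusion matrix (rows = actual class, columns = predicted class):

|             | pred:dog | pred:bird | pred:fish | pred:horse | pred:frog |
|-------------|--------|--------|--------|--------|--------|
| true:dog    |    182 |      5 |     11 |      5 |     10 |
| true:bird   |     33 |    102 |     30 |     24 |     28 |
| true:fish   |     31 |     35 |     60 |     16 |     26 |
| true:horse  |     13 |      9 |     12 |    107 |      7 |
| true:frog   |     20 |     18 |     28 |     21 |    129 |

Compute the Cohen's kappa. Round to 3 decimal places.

0.501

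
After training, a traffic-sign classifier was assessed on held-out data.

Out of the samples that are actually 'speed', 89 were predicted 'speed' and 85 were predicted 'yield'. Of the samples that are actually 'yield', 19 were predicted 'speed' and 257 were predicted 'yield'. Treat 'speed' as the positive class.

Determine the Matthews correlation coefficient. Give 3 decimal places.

0.505

MCC = (TP·TN − FP·FN) / √((TP+FP)(TP+FN)(TN+FP)(TN+FN))
Numerator = 89·257 − 19·85 = 21258
Denominator = √(108·174·276·342) = √1773814464 = 42116.6768
MCC = 21258 / 42116.6768 = 0.505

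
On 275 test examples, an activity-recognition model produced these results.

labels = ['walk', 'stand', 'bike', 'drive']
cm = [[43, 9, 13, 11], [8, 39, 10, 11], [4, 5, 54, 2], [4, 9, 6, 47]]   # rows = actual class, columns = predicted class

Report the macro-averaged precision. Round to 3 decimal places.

0.668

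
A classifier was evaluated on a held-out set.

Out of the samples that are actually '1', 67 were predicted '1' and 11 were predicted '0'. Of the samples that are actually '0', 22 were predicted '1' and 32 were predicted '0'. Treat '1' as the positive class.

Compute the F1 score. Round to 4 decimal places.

0.8024

Precision = TP/(TP+FP) = 67/89 = 0.7528
Recall = TP/(TP+FN) = 67/78 = 0.8590
F1 = 2·TP/(2·TP+FP+FN) = 134/167 = 0.8024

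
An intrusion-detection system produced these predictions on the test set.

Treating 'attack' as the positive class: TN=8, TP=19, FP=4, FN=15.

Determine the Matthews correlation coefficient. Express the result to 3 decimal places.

0.198

MCC = (TP·TN − FP·FN) / √((TP+FP)(TP+FN)(TN+FP)(TN+FN))
Numerator = 19·8 − 4·15 = 92
Denominator = √(23·34·12·23) = √215832 = 464.5772
MCC = 92 / 464.5772 = 0.198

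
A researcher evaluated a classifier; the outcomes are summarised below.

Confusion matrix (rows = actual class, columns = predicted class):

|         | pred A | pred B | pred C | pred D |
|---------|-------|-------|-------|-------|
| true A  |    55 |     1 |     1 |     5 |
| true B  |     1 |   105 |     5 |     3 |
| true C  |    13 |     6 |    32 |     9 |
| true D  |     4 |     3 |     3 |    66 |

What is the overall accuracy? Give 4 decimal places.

0.8269

Accuracy = trace / total = (55+105+32+66=258) / 312 = 258/312 = 0.8269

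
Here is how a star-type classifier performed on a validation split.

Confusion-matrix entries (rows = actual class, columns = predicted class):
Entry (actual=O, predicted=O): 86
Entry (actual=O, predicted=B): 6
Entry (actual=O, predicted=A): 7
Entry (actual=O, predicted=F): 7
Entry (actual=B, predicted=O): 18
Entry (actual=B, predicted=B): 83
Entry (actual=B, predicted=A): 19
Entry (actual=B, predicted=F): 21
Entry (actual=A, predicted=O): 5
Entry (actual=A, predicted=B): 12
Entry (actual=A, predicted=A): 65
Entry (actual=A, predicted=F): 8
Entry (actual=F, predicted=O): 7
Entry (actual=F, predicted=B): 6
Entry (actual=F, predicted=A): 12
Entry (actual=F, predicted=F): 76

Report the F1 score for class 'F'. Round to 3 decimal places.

F1 score = 2·TP/(2·TP+FP+FN).
F: TP=76, FP=7+21+8=36, FN=7+6+12=25 → 152/213 = 0.7136

0.714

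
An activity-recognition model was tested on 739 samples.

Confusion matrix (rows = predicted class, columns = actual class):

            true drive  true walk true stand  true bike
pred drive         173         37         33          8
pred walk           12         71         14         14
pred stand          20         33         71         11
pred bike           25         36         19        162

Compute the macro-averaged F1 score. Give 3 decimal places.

Per-class F1 score (2·TP/(2·TP+FP+FN)):
  drive: TP=173, FP=37+33+8=78, FN=12+20+25=57 → 346/481 = 0.7193
  walk: TP=71, FP=12+14+14=40, FN=37+33+36=106 → 142/288 = 0.4931
  stand: TP=71, FP=20+33+11=64, FN=33+14+19=66 → 142/272 = 0.5221
  bike: TP=162, FP=25+36+19=80, FN=8+14+11=33 → 324/437 = 0.7414
Macro-F1 score = mean = (0.7193 + 0.4931 + 0.5221 + 0.7414) / 4 = 0.619

0.619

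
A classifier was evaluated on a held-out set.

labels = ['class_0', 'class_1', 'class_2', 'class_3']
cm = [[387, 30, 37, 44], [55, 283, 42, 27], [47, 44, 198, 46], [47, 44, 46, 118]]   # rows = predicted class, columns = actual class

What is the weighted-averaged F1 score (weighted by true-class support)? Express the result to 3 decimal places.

0.662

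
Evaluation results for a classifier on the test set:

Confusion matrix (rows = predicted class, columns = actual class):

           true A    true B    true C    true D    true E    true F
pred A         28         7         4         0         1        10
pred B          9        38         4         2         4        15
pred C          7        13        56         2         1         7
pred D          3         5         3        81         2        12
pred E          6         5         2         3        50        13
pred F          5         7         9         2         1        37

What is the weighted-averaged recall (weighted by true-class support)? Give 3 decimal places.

Per-class recall (TP/(TP+FN)):
  A: TP=28, FN=9+7+3+6+5=30 → 28/58 = 0.4828
  B: TP=38, FN=7+13+5+5+7=37 → 38/75 = 0.5067
  C: TP=56, FN=4+4+3+2+9=22 → 56/78 = 0.7179
  D: TP=81, FN=0+2+2+3+2=9 → 81/90 = 0.9000
  E: TP=50, FN=1+4+1+2+1=9 → 50/59 = 0.8475
  F: TP=37, FN=10+15+7+12+13=57 → 37/94 = 0.3936
Weighted-recall = Σ (supportᵢ/N)·recallᵢ with N=454: (58/454)·0.4828 + (75/454)·0.5067 + (78/454)·0.7179 + (90/454)·0.9000 + (59/454)·0.8475 + (94/454)·0.3936 = 0.639

0.639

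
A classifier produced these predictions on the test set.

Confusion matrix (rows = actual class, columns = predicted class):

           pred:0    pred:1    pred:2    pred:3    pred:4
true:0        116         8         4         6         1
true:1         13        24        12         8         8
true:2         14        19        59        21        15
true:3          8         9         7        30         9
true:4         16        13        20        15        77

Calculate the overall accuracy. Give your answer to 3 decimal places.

0.575

Accuracy = trace / total = (116+24+59+30+77=306) / 532 = 306/532 = 0.575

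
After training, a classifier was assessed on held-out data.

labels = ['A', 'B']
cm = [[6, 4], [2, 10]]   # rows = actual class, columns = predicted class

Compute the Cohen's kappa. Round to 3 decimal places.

Observed agreement pₒ = trace/N = 16/22 = 0.7273
Expected agreement pₑ = Σ (rowᵢ·colᵢ)/N² = (10·8 + 12·14)/22² = 0.5124
κ = (pₒ − pₑ)/(1 − pₑ) = (0.7273 − 0.5124)/(1 − 0.5124) = 0.441

0.441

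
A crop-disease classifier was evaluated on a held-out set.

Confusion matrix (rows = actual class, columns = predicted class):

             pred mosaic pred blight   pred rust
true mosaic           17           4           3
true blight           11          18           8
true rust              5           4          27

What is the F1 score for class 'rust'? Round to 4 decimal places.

0.7297

Treat 'rust' as positive and all other classes as negative.
F1 score = 2·TP/(2·TP+FP+FN).
rust: TP=27, FP=3+8=11, FN=5+4=9 → 54/74 = 0.72973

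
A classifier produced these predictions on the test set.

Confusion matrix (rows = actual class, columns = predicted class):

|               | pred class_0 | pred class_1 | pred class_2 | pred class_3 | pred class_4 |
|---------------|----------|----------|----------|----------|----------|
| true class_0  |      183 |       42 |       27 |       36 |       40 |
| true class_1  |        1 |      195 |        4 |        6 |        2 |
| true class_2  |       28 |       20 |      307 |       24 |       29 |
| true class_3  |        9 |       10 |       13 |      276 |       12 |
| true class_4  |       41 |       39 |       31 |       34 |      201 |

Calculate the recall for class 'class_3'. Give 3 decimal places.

0.863

recall = TP/(TP+FN).
class_3: TP=276, FN=9+10+13+12=44 → 276/320 = 0.8625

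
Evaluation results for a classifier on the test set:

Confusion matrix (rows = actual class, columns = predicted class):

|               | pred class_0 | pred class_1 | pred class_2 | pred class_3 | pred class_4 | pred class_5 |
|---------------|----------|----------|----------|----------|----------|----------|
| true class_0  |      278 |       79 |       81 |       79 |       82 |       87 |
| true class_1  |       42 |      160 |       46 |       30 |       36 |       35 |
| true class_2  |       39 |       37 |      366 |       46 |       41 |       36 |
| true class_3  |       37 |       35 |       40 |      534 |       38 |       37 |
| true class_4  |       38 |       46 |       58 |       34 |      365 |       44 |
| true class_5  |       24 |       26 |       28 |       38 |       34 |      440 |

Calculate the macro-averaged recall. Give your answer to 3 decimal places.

Per-class recall (TP/(TP+FN)):
  class_0: TP=278, FN=79+81+79+82+87=408 → 278/686 = 0.4052
  class_1: TP=160, FN=42+46+30+36+35=189 → 160/349 = 0.4585
  class_2: TP=366, FN=39+37+46+41+36=199 → 366/565 = 0.6478
  class_3: TP=534, FN=37+35+40+38+37=187 → 534/721 = 0.7406
  class_4: TP=365, FN=38+46+58+34+44=220 → 365/585 = 0.6239
  class_5: TP=440, FN=24+26+28+38+34=150 → 440/590 = 0.7458
Macro-recall = mean = (0.4052 + 0.4585 + 0.6478 + 0.7406 + 0.6239 + 0.7458) / 6 = 0.604

0.604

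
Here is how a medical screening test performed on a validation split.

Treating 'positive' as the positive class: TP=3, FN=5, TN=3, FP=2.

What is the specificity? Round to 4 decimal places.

0.6000

Specificity = TN/(TN+FP) = 3/(3+2) = 0.6000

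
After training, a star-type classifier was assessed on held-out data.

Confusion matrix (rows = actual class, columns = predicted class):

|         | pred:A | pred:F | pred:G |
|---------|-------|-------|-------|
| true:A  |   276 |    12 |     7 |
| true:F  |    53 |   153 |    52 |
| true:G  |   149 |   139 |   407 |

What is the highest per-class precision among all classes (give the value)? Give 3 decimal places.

0.873

Per-class precision (TP/(TP+FP)):
  A: TP=276, FP=53+149=202 → 276/478 = 0.5774
  F: TP=153, FP=12+139=151 → 153/304 = 0.5033
  G: TP=407, FP=7+52=59 → 407/466 = 0.8734
Highest is class 'G' with precision = 0.873.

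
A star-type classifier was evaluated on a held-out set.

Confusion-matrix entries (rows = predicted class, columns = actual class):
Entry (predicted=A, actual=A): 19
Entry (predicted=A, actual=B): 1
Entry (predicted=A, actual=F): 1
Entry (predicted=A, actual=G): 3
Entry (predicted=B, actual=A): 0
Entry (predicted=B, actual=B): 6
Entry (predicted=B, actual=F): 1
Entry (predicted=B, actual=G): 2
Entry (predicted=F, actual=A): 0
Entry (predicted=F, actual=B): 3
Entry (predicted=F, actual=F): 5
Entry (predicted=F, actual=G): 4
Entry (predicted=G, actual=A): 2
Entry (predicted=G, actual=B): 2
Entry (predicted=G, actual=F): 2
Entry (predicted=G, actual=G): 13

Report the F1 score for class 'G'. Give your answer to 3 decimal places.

Treat 'G' as positive and all other classes as negative.
F1 score = 2·TP/(2·TP+FP+FN).
G: TP=13, FP=2+2+2=6, FN=3+2+4=9 → 26/41 = 0.6341

0.634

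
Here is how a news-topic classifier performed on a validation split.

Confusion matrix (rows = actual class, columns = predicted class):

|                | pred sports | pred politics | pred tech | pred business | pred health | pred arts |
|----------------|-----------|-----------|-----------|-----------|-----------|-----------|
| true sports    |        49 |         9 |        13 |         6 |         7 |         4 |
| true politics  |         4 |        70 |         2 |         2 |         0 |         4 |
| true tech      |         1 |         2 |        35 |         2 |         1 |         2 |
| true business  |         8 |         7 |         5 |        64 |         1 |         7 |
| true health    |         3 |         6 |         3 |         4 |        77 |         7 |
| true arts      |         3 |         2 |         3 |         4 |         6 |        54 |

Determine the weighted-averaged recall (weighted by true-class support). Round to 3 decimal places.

Per-class recall (TP/(TP+FN)):
  sports: TP=49, FN=9+13+6+7+4=39 → 49/88 = 0.5568
  politics: TP=70, FN=4+2+2+0+4=12 → 70/82 = 0.8537
  tech: TP=35, FN=1+2+2+1+2=8 → 35/43 = 0.8140
  business: TP=64, FN=8+7+5+1+7=28 → 64/92 = 0.6957
  health: TP=77, FN=3+6+3+4+7=23 → 77/100 = 0.7700
  arts: TP=54, FN=3+2+3+4+6=18 → 54/72 = 0.7500
Weighted-recall = Σ (supportᵢ/N)·recallᵢ with N=477: (88/477)·0.5568 + (82/477)·0.8537 + (43/477)·0.8140 + (92/477)·0.6957 + (100/477)·0.7700 + (72/477)·0.7500 = 0.732

0.732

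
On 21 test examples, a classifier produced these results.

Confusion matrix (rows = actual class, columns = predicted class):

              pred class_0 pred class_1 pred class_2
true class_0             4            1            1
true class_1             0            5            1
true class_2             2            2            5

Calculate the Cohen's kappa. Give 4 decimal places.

0.5000

Observed agreement pₒ = trace/N = 14/21 = 0.66667
Expected agreement pₑ = Σ (rowᵢ·colᵢ)/N² = (6·6 + 6·8 + 9·7)/21² = 0.33333
κ = (pₒ − pₑ)/(1 − pₑ) = (0.66667 − 0.33333)/(1 − 0.33333) = 0.5000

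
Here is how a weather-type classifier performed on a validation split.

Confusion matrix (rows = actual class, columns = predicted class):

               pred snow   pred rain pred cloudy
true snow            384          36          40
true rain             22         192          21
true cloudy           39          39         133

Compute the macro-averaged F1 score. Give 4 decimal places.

Per-class F1 score (2·TP/(2·TP+FP+FN)):
  snow: TP=384, FP=22+39=61, FN=36+40=76 → 768/905 = 0.84862
  rain: TP=192, FP=36+39=75, FN=22+21=43 → 384/502 = 0.76494
  cloudy: TP=133, FP=40+21=61, FN=39+39=78 → 266/405 = 0.65679
Macro-F1 score = mean = (0.84862 + 0.76494 + 0.65679) / 3 = 0.7568

0.7568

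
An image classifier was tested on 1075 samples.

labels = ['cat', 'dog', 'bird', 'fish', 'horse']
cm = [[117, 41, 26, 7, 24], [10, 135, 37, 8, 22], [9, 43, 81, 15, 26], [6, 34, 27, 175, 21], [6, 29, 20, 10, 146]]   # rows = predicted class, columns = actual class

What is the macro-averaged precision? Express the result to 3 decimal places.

Per-class precision (TP/(TP+FP)):
  cat: TP=117, FP=41+26+7+24=98 → 117/215 = 0.5442
  dog: TP=135, FP=10+37+8+22=77 → 135/212 = 0.6368
  bird: TP=81, FP=9+43+15+26=93 → 81/174 = 0.4655
  fish: TP=175, FP=6+34+27+21=88 → 175/263 = 0.6654
  horse: TP=146, FP=6+29+20+10=65 → 146/211 = 0.6919
Macro-precision = mean = (0.5442 + 0.6368 + 0.4655 + 0.6654 + 0.6919) / 5 = 0.601

0.601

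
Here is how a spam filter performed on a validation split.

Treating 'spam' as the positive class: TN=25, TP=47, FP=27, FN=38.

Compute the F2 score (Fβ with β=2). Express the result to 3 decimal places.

0.568

Fβ = (1+β²)·TP / ((1+β²)·TP + β²·FN + FP), with β²=4
= 5·47 / (5·47 + 4·38 + 27) = 0.568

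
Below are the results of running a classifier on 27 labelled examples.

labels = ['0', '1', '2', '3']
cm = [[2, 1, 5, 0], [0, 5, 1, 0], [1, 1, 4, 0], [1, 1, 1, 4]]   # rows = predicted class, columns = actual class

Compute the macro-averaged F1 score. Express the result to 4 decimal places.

0.5614

Per-class F1 score (2·TP/(2·TP+FP+FN)):
  0: TP=2, FP=1+5+0=6, FN=0+1+1=2 → 4/12 = 0.33333
  1: TP=5, FP=0+1+0=1, FN=1+1+1=3 → 10/14 = 0.71429
  2: TP=4, FP=1+1+0=2, FN=5+1+1=7 → 8/17 = 0.47059
  3: TP=4, FP=1+1+1=3, FN=0+0+0=0 → 8/11 = 0.72727
Macro-F1 score = mean = (0.33333 + 0.71429 + 0.47059 + 0.72727) / 4 = 0.5614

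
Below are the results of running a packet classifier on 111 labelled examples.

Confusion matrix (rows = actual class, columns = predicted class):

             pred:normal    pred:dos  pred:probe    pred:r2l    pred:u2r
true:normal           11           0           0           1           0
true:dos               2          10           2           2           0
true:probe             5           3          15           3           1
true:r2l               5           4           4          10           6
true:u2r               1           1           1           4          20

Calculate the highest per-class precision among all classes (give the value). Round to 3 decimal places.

0.741

Per-class precision (TP/(TP+FP)):
  normal: TP=11, FP=2+5+5+1=13 → 11/24 = 0.4583
  dos: TP=10, FP=0+3+4+1=8 → 10/18 = 0.5556
  probe: TP=15, FP=0+2+4+1=7 → 15/22 = 0.6818
  r2l: TP=10, FP=1+2+3+4=10 → 10/20 = 0.5000
  u2r: TP=20, FP=0+0+1+6=7 → 20/27 = 0.7407
Highest is class 'u2r' with precision = 0.741.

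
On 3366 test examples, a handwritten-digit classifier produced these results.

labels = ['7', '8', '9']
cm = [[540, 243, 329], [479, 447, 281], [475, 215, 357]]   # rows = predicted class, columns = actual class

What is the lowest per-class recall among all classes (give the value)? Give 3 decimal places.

Per-class recall (TP/(TP+FN)):
  7: TP=540, FN=479+475=954 → 540/1494 = 0.3614
  8: TP=447, FN=243+215=458 → 447/905 = 0.4939
  9: TP=357, FN=329+281=610 → 357/967 = 0.3692
Lowest is class '7' with recall = 0.361.

0.361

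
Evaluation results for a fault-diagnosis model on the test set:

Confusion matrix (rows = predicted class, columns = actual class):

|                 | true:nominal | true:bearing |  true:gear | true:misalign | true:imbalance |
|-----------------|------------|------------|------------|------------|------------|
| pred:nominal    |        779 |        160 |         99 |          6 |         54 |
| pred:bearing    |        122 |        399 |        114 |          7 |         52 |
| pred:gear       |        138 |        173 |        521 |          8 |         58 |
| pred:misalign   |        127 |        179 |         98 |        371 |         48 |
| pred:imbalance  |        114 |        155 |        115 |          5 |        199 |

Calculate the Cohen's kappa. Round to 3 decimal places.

0.433

Observed agreement pₒ = trace/N = 2269/4101 = 0.5533
Expected agreement pₑ = Σ (rowᵢ·colᵢ)/N² = (1280·1098 + 1066·694 + 947·898 + 397·823 + 411·588)/4101² = 0.2119
κ = (pₒ − pₑ)/(1 − pₑ) = (0.5533 − 0.2119)/(1 − 0.2119) = 0.433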